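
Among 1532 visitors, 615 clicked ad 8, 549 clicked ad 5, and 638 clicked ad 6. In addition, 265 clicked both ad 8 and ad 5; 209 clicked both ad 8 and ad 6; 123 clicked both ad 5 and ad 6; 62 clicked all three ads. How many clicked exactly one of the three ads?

Using the inclusion–exclusion count for exactly one event:
|exactly one| = 615 + 549 + 638 − 2·265 − 2·209 − 2·123 + 3·62 = 794

794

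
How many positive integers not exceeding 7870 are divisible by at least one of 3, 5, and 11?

4054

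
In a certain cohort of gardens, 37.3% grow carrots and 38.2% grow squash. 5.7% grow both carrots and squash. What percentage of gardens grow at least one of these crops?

69.8%

By inclusion-exclusion,
P(union) = 37.3 + 38.2 − 5.7 = 69.8%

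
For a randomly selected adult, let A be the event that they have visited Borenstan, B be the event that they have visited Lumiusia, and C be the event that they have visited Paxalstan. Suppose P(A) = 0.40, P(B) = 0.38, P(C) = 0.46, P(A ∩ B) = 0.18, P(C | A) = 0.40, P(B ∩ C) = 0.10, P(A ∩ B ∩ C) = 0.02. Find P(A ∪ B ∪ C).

0.82

P(A ∩ C) = P(A)·P(C|A) = 0.40 × 0.40 = 0.16
Apply inclusion-exclusion:
P(A ∪ B ∪ C) = 0.40 + 0.38 + 0.46 − 0.18 − 0.16 − 0.10 + 0.02 = 0.82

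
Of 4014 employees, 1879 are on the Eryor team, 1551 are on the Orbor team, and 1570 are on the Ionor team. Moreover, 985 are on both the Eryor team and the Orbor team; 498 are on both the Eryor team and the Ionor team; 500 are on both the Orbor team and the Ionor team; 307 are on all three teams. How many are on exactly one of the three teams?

1955

Using the inclusion–exclusion count for exactly one event:
N(exactly one) = 1879 + 1551 + 1570 − 2·985 − 2·498 − 2·500 + 3·307 = 1955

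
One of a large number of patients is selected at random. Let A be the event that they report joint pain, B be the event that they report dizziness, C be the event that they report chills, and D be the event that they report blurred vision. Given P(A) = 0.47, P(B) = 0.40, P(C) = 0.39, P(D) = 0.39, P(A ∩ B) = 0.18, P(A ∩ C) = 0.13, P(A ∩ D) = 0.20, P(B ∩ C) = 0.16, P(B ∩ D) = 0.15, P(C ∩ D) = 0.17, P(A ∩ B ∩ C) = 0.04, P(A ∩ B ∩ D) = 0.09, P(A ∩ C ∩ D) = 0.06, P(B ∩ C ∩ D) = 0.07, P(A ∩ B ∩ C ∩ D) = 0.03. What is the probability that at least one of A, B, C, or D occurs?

0.89

By inclusion-exclusion,
P(A ∪ B ∪ C ∪ D) = 0.47 + 0.40 + 0.39 + 0.39 − 0.18 − 0.13 − 0.20 − 0.16 − 0.15 − 0.17 + 0.04 + 0.09 + 0.06 + 0.07 − 0.03 = 0.89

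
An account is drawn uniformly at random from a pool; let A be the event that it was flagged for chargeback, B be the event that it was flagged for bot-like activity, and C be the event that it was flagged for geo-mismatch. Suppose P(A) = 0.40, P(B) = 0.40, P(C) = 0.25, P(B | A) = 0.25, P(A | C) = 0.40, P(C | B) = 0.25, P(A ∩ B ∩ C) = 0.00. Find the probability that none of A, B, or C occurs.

0.25

P(A ∩ B) = P(A)·P(B|A) = 0.40 × 0.25 = 0.10
P(A ∩ C) = P(C)·P(A|C) = 0.25 × 0.40 = 0.10
P(B ∩ C) = P(B)·P(C|B) = 0.40 × 0.25 = 0.10
By inclusion-exclusion,
P(A ∪ B ∪ C) = 0.40 + 0.40 + 0.25 − 0.10 − 0.10 − 0.10 + 0.00 = 0.75
P(none) = 1 − 0.75 = 0.25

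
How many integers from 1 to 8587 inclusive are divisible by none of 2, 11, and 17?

3674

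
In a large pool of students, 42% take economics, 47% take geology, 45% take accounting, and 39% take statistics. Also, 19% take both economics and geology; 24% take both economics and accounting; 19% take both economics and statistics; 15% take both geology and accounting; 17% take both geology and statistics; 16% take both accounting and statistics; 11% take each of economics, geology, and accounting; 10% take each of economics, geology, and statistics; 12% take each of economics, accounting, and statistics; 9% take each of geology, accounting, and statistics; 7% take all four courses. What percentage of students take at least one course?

98%

Inclusion–exclusion gives
P(≥1) = 42 + 47 + 45 + 39 − 19 − 24 − 19 − 15 − 17 − 16 + 11 + 10 + 12 + 9 − 7 = 98%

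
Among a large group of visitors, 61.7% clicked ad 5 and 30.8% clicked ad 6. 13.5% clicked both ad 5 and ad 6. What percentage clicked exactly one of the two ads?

65.5%

By inclusion–exclusion (exactly-one form):
P(exactly one) = 61.7 + 30.8 − 2·13.5 = 65.5%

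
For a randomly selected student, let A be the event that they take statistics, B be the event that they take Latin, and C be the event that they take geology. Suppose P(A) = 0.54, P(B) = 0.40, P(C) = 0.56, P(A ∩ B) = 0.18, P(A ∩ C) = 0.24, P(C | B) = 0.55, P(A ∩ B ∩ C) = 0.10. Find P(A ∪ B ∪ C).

0.96

P(B ∩ C) = P(B)·P(C|B) = 0.40 × 0.55 = 0.22
Inclusion–exclusion gives
P(A ∪ B ∪ C) = 0.54 + 0.40 + 0.56 − 0.18 − 0.24 − 0.22 + 0.10 = 0.96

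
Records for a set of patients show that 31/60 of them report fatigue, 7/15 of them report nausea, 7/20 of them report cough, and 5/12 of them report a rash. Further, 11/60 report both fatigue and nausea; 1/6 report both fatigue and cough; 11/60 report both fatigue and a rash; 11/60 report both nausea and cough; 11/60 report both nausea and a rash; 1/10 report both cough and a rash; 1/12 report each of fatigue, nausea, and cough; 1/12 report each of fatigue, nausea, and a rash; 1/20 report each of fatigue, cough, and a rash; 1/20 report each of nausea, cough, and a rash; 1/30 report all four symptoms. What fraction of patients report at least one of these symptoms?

59/60

P(union) = 31/60 + 7/15 + 7/20 + 5/12 − 11/60 − 1/6 − 11/60 − 11/60 − 11/60 − 1/10 + 1/12 + 1/12 + 1/20 + 1/20 − 1/30 = 59/60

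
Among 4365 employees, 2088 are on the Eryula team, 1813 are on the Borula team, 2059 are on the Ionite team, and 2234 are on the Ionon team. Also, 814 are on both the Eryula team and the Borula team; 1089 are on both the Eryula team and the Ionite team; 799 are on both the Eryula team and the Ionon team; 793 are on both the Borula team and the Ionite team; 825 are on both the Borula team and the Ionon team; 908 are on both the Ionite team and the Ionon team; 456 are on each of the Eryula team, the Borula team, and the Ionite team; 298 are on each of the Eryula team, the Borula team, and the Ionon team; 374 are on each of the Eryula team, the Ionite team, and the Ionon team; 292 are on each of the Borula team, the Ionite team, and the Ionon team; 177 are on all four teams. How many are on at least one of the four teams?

|union| = 2088 + 1813 + 2059 + 2234 − 814 − 1089 − 799 − 793 − 825 − 908 + 456 + 298 + 374 + 292 − 177 = 4209

4209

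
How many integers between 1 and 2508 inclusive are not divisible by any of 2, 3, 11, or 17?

Inclusion–exclusion gives
floor(2508/2) + floor(2508/3) + floor(2508/11) + floor(2508/17) − floor(2508/6) − floor(2508/22) − floor(2508/34) − floor(2508/33) − floor(2508/51) − floor(2508/187) + floor(2508/66) + floor(2508/102) + floor(2508/374) + floor(2508/561) − floor(2508/1122) = 1254 + 836 + 228 + 147 − 418 − 114 − 73 − 76 − 49 − 13 + 38 + 24 + 6 + 4 − 2 = 1792
2508 − 1792 = 716

716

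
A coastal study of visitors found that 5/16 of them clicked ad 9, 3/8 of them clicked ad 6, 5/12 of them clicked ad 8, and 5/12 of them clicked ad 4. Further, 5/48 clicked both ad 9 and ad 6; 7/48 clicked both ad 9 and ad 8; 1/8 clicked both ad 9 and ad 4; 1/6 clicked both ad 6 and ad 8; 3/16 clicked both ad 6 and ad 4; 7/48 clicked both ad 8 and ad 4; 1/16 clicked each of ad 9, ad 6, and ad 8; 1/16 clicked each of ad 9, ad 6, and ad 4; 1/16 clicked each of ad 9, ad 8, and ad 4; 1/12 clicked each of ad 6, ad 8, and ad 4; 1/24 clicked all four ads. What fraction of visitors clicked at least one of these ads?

7/8

Using inclusion–exclusion:
P(≥1) = 5/16 + 3/8 + 5/12 + 5/12 − 5/48 − 7/48 − 1/8 − 1/6 − 3/16 − 7/48 + 1/16 + 1/16 + 1/16 + 1/12 − 1/24 = 7/8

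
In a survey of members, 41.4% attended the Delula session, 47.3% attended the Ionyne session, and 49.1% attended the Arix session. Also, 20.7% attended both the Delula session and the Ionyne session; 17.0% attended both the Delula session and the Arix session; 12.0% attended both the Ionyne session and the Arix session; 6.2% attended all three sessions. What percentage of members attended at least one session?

Inclusion–exclusion gives
P(union) = 41.4 + 47.3 + 49.1 − 20.7 − 17.0 − 12.0 + 6.2 = 94.3%

94.3%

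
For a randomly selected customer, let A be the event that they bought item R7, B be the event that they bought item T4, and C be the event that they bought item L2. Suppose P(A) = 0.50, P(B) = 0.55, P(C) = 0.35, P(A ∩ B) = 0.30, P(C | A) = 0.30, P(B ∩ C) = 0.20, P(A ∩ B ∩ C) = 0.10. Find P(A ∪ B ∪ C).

P(A ∩ C) = P(A)·P(C|A) = 0.50 × 0.30 = 0.15
Apply inclusion-exclusion:
P(A ∪ B ∪ C) = 0.50 + 0.55 + 0.35 − 0.30 − 0.15 − 0.20 + 0.10 = 0.85

0.85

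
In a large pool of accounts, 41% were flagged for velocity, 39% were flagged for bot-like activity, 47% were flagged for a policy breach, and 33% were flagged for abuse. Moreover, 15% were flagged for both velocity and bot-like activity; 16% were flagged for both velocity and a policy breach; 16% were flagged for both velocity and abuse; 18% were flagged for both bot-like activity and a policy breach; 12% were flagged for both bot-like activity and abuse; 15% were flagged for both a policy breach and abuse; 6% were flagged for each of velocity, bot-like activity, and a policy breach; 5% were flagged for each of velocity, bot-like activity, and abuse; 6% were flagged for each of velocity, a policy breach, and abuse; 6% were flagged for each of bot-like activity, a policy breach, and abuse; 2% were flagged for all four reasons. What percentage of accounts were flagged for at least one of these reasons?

By inclusion-exclusion,
P(union) = 41 + 39 + 47 + 33 − 15 − 16 − 16 − 18 − 12 − 15 + 6 + 5 + 6 + 6 − 2 = 89%

89%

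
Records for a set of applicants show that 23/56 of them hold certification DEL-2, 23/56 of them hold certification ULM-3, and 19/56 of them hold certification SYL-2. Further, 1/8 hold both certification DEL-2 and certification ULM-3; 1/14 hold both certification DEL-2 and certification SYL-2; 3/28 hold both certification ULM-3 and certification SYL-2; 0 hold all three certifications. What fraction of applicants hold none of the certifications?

1/7

P(union) = 23/56 + 23/56 + 19/56 − 1/8 − 1/14 − 3/28 + 0 = 6/7
P(none) = 1 − 6/7 = 1/7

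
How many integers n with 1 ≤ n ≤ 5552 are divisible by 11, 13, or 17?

By inclusion-exclusion,
floor(5552/11) + floor(5552/13) + floor(5552/17) − floor(5552/143) − floor(5552/187) − floor(5552/221) + floor(5552/2431) = 504 + 427 + 326 − 38 − 29 − 25 + 2 = 1167

1167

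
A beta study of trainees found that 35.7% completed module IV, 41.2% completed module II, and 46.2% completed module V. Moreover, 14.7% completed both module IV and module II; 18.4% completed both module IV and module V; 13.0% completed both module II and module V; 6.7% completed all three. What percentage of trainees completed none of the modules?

16.3%

P(at least one) = 35.7 + 41.2 + 46.2 − 14.7 − 18.4 − 13.0 + 6.7 = 83.7%
P(none) = 100% − 83.7% = 16.3%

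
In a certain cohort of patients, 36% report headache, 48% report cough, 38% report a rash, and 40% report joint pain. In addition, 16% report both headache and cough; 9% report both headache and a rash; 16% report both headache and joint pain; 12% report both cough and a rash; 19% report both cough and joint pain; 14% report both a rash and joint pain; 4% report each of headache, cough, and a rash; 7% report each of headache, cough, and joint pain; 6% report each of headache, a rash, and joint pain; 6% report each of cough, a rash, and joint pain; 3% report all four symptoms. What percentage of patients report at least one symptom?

96%

By inclusion–exclusion:
P(union) = 36 + 48 + 38 + 40 − 16 − 9 − 16 − 12 − 19 − 14 + 4 + 7 + 6 + 6 − 3 = 96%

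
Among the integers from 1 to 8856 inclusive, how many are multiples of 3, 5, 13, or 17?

4752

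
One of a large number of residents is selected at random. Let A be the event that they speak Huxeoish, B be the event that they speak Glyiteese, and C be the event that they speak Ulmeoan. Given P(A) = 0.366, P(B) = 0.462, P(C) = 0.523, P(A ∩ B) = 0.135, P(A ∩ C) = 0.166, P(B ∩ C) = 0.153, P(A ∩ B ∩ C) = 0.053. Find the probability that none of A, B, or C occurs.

Using inclusion–exclusion:
P(A ∪ B ∪ C) = 0.366 + 0.462 + 0.523 − 0.135 − 0.166 − 0.153 + 0.053 = 0.950
P(none) = 1 − 0.950 = 0.050

0.050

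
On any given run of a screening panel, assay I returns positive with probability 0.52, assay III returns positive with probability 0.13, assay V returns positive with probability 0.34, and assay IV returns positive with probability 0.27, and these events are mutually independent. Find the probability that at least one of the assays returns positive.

Since the events are independent, P(none) is the product of the individual non-occurrence probabilities.
P(none) = (1 − 0.52) × (1 − 0.13) × (1 − 0.34) × (1 − 0.27) = 0.48 × 0.87 × 0.66 × 0.73 = 0.20119968
P(at least one) = 1 − 0.20119968 = 0.79880032

0.79880032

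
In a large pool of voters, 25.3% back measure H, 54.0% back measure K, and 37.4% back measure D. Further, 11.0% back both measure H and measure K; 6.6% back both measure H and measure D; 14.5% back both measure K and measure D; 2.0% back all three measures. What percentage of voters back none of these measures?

P(union) = 25.3 + 54.0 + 37.4 − 11.0 − 6.6 − 14.5 + 2.0 = 86.6%
P(none) = 100% − 86.6% = 13.4%

13.4%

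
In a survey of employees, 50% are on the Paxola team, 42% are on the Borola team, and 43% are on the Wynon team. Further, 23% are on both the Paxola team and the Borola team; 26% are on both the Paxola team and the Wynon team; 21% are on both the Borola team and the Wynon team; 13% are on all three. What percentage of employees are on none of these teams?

Using inclusion–exclusion:
P(at least one) = 50 + 42 + 43 − 23 − 26 − 21 + 13 = 78%
P(none) = 100% − 78% = 22%

22%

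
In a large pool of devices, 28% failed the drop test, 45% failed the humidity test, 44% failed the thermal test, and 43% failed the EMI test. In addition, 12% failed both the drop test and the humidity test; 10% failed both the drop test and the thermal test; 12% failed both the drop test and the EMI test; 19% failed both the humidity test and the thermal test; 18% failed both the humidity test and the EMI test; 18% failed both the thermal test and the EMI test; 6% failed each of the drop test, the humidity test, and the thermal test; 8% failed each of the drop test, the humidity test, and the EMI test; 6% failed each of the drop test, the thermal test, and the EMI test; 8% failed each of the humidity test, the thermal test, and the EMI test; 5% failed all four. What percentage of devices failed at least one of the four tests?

94%

Inclusion–exclusion gives
P(union) = 28 + 45 + 44 + 43 − 12 − 10 − 12 − 19 − 18 − 18 + 6 + 8 + 6 + 8 − 5 = 94%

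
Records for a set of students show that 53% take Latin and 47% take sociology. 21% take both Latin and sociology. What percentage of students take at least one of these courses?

Using inclusion–exclusion:
P(≥1) = 53 + 47 − 21 = 79%

79%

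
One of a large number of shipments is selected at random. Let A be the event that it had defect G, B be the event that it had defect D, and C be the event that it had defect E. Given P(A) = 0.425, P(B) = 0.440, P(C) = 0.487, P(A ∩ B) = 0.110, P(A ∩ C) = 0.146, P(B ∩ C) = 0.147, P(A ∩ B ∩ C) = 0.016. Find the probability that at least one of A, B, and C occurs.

0.965

Inclusion–exclusion gives
P(A ∪ B ∪ C) = 0.425 + 0.440 + 0.487 − 0.110 − 0.146 − 0.147 + 0.016 = 0.965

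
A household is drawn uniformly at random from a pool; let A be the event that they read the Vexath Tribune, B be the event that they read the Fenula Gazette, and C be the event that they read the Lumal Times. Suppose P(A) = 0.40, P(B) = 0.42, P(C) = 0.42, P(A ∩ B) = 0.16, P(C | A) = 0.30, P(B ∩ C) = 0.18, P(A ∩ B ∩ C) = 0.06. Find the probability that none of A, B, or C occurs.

P(A ∩ C) = P(A)·P(C|A) = 0.40 × 0.30 = 0.12
Using inclusion–exclusion:
P(A ∪ B ∪ C) = 0.40 + 0.42 + 0.42 − 0.16 − 0.12 − 0.18 + 0.06 = 0.84
P(none) = 1 − 0.84 = 0.16

0.16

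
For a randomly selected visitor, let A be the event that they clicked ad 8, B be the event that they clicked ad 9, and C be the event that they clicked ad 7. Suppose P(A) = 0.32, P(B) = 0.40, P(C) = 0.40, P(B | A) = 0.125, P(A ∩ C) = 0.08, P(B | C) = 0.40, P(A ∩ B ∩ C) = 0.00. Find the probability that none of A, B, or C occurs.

0.16

P(A ∩ B) = P(A)·P(B|A) = 0.32 × 0.125 = 0.04
P(B ∩ C) = P(C)·P(B|C) = 0.40 × 0.40 = 0.16
Using inclusion–exclusion:
P(A ∪ B ∪ C) = 0.32 + 0.40 + 0.40 − 0.04 − 0.08 − 0.16 + 0.00 = 0.84
P(none) = 1 − 0.84 = 0.16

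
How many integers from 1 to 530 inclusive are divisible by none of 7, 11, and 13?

381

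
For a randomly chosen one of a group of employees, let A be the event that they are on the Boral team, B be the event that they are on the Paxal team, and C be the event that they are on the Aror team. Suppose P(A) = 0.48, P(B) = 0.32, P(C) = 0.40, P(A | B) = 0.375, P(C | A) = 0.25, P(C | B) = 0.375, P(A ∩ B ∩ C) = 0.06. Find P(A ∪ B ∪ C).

P(A ∩ B) = P(B)·P(A|B) = 0.32 × 0.375 = 0.12
P(A ∩ C) = P(A)·P(C|A) = 0.48 × 0.25 = 0.12
P(B ∩ C) = P(B)·P(C|B) = 0.32 × 0.375 = 0.12
P(A ∪ B ∪ C) = 0.48 + 0.32 + 0.40 − 0.12 − 0.12 − 0.12 + 0.06 = 0.90

0.90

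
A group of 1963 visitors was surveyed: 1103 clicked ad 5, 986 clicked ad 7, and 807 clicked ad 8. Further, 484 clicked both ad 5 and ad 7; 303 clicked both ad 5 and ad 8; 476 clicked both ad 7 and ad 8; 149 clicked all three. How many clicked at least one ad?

1782

Apply inclusion-exclusion:
N(≥1) = 1103 + 986 + 807 − 484 − 303 − 476 + 149 = 1782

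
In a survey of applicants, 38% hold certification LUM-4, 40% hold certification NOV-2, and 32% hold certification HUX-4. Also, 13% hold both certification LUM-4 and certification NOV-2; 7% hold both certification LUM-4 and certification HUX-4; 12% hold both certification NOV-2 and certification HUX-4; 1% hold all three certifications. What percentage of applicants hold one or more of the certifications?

79%

By inclusion-exclusion,
P(≥1) = 38 + 40 + 32 − 13 − 7 − 12 + 1 = 79%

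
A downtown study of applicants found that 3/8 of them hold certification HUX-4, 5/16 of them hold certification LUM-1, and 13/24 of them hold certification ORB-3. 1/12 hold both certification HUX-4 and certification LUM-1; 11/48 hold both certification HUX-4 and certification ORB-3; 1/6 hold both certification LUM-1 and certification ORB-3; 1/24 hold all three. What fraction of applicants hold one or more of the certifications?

19/24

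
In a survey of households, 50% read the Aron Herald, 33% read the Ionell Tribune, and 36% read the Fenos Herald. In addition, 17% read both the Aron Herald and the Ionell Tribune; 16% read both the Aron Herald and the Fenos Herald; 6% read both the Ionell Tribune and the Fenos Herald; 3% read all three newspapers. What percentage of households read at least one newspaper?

83%

Using inclusion–exclusion:
P(≥1) = 50 + 33 + 36 − 17 − 16 − 6 + 3 = 83%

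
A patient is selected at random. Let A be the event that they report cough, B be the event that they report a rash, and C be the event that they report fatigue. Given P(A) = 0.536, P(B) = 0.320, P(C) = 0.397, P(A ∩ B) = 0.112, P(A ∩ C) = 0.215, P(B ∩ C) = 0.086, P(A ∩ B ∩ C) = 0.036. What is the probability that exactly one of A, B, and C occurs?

0.535

Using the inclusion–exclusion count for exactly one event:
P(exactly one) = 0.536 + 0.320 + 0.397 − 2·0.112 − 2·0.215 − 2·0.086 + 3·0.036 = 0.535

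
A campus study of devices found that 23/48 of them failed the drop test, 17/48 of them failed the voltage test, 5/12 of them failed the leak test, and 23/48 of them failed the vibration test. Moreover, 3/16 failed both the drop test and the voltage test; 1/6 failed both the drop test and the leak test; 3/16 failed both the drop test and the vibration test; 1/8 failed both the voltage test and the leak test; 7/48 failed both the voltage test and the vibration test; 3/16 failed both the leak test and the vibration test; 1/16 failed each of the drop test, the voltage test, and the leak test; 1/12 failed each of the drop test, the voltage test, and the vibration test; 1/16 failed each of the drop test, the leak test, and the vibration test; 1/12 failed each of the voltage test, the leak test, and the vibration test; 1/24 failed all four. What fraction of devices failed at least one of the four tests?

P(at least one) = 23/48 + 17/48 + 5/12 + 23/48 − 3/16 − 1/6 − 3/16 − 1/8 − 7/48 − 3/16 + 1/16 + 1/12 + 1/16 + 1/12 − 1/24 = 47/48

47/48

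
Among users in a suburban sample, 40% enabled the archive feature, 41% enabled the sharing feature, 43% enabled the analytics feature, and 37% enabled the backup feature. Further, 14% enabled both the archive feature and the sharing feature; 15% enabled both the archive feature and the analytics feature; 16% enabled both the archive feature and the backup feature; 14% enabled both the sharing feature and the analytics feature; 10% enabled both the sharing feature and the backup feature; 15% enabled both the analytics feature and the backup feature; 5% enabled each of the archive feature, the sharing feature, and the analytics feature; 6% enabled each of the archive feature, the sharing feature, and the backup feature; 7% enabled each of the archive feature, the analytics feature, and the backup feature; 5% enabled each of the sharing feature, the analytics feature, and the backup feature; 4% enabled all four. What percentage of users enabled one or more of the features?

P(≥1) = 40 + 41 + 43 + 37 − 14 − 15 − 16 − 14 − 10 − 15 + 5 + 6 + 7 + 5 − 4 = 96%

96%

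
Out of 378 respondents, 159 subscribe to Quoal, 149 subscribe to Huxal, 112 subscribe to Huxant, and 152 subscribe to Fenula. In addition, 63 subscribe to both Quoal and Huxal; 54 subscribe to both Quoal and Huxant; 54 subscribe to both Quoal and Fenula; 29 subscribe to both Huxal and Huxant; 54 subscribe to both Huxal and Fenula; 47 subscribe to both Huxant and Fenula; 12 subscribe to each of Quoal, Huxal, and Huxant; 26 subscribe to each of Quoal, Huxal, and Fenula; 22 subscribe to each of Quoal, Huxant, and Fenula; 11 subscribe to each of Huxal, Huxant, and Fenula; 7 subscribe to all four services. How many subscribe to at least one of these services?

335

Apply inclusion-exclusion:
|at least one| = 159 + 149 + 112 + 152 − 63 − 54 − 54 − 29 − 54 − 47 + 12 + 26 + 22 + 11 − 7 = 335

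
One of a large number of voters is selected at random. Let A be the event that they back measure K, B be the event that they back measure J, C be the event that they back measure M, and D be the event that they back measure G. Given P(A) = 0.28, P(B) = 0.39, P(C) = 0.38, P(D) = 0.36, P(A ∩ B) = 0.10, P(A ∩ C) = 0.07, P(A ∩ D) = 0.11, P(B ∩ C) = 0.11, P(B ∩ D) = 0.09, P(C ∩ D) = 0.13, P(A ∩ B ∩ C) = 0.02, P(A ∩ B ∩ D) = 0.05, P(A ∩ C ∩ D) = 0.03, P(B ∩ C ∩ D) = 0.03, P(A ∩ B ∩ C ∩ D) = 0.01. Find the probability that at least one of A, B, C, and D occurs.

0.92

P(A ∪ B ∪ C ∪ D) = 0.28 + 0.39 + 0.38 + 0.36 − 0.10 − 0.07 − 0.11 − 0.11 − 0.09 − 0.13 + 0.02 + 0.05 + 0.03 + 0.03 − 0.01 = 0.92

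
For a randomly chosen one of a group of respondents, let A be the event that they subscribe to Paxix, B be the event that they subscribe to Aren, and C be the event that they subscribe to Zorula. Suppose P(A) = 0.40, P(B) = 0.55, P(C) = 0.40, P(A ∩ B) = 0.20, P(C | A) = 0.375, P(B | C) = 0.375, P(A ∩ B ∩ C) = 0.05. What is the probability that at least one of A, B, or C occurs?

0.90

P(A ∩ C) = P(A)·P(C|A) = 0.40 × 0.375 = 0.15
P(B ∩ C) = P(C)·P(B|C) = 0.40 × 0.375 = 0.15
Using inclusion–exclusion:
P(A ∪ B ∪ C) = 0.40 + 0.55 + 0.40 − 0.20 − 0.15 − 0.15 + 0.05 = 0.90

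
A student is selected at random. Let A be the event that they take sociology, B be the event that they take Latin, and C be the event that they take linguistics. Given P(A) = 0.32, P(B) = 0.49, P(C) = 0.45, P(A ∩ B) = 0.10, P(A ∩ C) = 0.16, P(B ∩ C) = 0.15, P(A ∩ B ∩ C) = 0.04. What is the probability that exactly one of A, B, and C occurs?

Using the inclusion–exclusion count for exactly one event:
P(exactly one) = 0.32 + 0.49 + 0.45 − 2·0.10 − 2·0.16 − 2·0.15 + 3·0.04 = 0.56

0.56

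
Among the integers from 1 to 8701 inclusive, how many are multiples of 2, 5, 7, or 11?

5989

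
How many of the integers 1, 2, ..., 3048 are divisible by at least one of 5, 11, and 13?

By inclusion–exclusion:
609 + 277 + 234 − 55 − 46 − 21 + 4 = 1002

1002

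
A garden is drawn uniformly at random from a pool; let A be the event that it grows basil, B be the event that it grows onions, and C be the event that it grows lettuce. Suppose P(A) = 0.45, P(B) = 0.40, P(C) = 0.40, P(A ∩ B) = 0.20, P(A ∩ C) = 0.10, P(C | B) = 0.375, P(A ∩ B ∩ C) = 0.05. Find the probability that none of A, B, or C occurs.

P(B ∩ C) = P(B)·P(C|B) = 0.40 × 0.375 = 0.15
Using inclusion–exclusion:
P(A ∪ B ∪ C) = 0.45 + 0.40 + 0.40 − 0.20 − 0.10 − 0.15 + 0.05 = 0.85
P(none) = 1 − 0.85 = 0.15

0.15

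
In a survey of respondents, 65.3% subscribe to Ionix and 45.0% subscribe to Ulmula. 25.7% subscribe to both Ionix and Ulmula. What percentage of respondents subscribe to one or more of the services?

P(union) = 65.3 + 45.0 − 25.7 = 84.6%

84.6%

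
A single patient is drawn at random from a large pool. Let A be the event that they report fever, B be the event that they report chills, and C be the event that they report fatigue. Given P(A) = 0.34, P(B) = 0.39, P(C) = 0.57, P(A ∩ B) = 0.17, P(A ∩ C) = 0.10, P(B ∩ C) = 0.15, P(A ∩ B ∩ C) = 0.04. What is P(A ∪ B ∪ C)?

0.92

P(A ∪ B ∪ C) = 0.34 + 0.39 + 0.57 − 0.17 − 0.10 − 0.15 + 0.04 = 0.92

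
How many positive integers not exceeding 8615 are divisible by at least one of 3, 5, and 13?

4374

By inclusion–exclusion:
⌊8615/3⌋ + ⌊8615/5⌋ + ⌊8615/13⌋ − ⌊8615/15⌋ − ⌊8615/39⌋ − ⌊8615/65⌋ + ⌊8615/195⌋ = 2871 + 1723 + 662 − 574 − 220 − 132 + 44 = 4374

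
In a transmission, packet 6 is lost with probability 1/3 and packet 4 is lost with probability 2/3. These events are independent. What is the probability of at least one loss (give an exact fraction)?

7/9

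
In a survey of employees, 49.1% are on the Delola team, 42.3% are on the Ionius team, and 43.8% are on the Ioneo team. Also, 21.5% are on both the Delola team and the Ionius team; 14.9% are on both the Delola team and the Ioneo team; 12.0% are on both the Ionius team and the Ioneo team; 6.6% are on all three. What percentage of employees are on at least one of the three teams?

P(≥1) = 49.1 + 42.3 + 43.8 − 21.5 − 14.9 − 12.0 + 6.6 = 93.4%

93.4%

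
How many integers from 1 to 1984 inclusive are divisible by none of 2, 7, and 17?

Apply inclusion-exclusion:
⌊1984/2⌋ + ⌊1984/7⌋ + ⌊1984/17⌋ − ⌊1984/14⌋ − ⌊1984/34⌋ − ⌊1984/119⌋ + ⌊1984/238⌋ = 992 + 283 + 116 − 141 − 58 − 16 + 8 = 1184
1984 − 1184 = 800

800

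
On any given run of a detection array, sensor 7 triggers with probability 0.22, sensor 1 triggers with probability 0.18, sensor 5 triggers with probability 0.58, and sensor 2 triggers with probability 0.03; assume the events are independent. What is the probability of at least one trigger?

0.73942696

Independence gives P(none) = ∏(1 − pᵢ).
P(none) = (1 − 0.22) × (1 − 0.18) × (1 − 0.58) × (1 − 0.03) = 0.78 × 0.82 × 0.42 × 0.97 = 0.26057304
P(at least one) = 1 − 0.26057304 = 0.73942696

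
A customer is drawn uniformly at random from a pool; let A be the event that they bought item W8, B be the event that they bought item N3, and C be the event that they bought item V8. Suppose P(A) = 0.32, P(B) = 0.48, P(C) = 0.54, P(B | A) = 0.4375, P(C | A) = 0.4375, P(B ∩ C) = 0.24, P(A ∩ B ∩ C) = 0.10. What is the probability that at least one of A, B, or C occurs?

P(A ∩ B) = P(A)·P(B|A) = 0.32 × 0.4375 = 0.14
P(A ∩ C) = P(A)·P(C|A) = 0.32 × 0.4375 = 0.14
P(A ∪ B ∪ C) = 0.32 + 0.48 + 0.54 − 0.14 − 0.14 − 0.24 + 0.10 = 0.92

0.92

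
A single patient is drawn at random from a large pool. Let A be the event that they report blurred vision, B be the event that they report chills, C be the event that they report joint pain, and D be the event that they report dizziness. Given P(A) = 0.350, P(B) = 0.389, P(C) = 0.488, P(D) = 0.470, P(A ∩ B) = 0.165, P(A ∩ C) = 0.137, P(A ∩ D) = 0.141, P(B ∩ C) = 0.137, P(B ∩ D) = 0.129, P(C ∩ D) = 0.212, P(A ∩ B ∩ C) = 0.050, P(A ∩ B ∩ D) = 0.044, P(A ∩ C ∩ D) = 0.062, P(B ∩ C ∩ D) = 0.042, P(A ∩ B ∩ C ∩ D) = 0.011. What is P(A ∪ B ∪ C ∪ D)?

0.963

By inclusion–exclusion:
P(A ∪ B ∪ C ∪ D) = 0.350 + 0.389 + 0.488 + 0.470 − 0.165 − 0.137 − 0.141 − 0.137 − 0.129 − 0.212 + 0.050 + 0.044 + 0.062 + 0.042 − 0.011 = 0.963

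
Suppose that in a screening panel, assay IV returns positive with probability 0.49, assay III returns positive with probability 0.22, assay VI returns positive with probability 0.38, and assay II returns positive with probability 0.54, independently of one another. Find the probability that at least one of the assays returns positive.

0.88654744

Independence gives P(none) = ∏(1 − pᵢ).
P(none) = (1 − 0.49) × (1 − 0.22) × (1 − 0.38) × (1 − 0.54) = 0.51 × 0.78 × 0.62 × 0.46 = 0.11345256
P(at least one) = 1 − 0.11345256 = 0.88654744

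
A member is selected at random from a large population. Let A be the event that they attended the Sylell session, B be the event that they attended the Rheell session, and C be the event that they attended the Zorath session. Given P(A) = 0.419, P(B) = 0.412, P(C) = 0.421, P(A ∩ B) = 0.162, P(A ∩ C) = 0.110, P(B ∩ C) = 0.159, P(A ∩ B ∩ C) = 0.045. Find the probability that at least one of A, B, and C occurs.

P(A ∪ B ∪ C) = 0.419 + 0.412 + 0.421 − 0.162 − 0.110 − 0.159 + 0.045 = 0.866

0.866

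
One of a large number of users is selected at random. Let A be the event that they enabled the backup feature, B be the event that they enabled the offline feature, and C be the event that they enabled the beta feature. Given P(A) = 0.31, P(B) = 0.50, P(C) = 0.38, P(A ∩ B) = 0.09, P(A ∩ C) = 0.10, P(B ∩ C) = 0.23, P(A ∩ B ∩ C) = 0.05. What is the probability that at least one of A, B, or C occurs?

0.82

P(A ∪ B ∪ C) = 0.31 + 0.50 + 0.38 − 0.09 − 0.10 − 0.23 + 0.05 = 0.82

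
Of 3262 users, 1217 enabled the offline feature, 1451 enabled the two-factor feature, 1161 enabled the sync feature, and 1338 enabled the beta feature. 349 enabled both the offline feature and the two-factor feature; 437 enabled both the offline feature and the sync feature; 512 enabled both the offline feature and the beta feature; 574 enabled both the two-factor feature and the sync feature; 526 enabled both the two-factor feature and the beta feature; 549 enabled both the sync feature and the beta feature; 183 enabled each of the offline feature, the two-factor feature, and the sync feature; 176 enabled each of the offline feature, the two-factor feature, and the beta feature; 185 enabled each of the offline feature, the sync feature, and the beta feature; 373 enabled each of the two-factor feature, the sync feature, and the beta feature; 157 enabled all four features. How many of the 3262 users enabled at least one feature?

Inclusion–exclusion gives
|at least one| = 1217 + 1451 + 1161 + 1338 − 349 − 437 − 512 − 574 − 526 − 549 + 183 + 176 + 185 + 373 − 157 = 2980

2980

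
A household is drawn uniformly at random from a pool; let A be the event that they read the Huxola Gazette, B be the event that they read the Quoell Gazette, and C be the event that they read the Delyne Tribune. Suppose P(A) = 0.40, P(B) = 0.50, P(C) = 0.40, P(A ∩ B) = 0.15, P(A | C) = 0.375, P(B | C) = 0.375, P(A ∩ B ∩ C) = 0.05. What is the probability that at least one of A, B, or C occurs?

P(A ∩ C) = P(C)·P(A|C) = 0.40 × 0.375 = 0.15
P(B ∩ C) = P(C)·P(B|C) = 0.40 × 0.375 = 0.15
Using inclusion–exclusion:
P(A ∪ B ∪ C) = 0.40 + 0.50 + 0.40 − 0.15 − 0.15 − 0.15 + 0.05 = 0.90

0.90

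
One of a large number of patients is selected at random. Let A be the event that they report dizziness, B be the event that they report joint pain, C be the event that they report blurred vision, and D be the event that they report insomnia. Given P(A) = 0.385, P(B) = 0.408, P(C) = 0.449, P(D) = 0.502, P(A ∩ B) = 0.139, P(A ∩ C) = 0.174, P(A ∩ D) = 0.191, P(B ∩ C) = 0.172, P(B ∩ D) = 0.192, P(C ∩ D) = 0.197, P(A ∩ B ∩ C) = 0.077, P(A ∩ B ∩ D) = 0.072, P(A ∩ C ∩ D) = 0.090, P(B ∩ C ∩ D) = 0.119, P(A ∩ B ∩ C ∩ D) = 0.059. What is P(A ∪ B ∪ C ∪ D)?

0.978

P(A ∪ B ∪ C ∪ D) = 0.385 + 0.408 + 0.449 + 0.502 − 0.139 − 0.174 − 0.191 − 0.172 − 0.192 − 0.197 + 0.077 + 0.072 + 0.090 + 0.119 − 0.059 = 0.978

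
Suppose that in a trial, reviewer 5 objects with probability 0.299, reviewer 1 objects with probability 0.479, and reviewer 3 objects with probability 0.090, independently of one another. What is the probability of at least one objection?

P(none) = (1 − 0.299) × (1 − 0.479) × (1 − 0.090) = 0.701 × 0.521 × 0.910 = 0.33235111
P(at least one) = 1 − 0.33235111 = 0.66764889

0.66764889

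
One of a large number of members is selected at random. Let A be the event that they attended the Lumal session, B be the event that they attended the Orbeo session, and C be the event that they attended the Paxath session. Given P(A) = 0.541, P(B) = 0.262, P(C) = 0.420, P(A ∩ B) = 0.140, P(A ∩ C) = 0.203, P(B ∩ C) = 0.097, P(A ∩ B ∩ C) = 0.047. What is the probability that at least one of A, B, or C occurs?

0.830

Inclusion–exclusion gives
P(A ∪ B ∪ C) = 0.541 + 0.262 + 0.420 − 0.140 − 0.203 − 0.097 + 0.047 = 0.830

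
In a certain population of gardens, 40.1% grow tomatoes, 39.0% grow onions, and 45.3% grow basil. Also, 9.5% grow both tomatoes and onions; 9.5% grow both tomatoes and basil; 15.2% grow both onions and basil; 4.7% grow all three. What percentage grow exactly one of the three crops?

70.1%

P(exactly one) = 40.1 + 39.0 + 45.3 − 2·9.5 − 2·9.5 − 2·15.2 + 3·4.7 = 70.1%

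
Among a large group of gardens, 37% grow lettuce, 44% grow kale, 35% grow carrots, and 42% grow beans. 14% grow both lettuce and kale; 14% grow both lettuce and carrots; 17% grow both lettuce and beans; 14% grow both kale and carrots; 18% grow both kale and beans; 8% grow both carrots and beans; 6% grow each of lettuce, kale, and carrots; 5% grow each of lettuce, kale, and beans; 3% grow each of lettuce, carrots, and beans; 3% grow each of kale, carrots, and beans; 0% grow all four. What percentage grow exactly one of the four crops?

39%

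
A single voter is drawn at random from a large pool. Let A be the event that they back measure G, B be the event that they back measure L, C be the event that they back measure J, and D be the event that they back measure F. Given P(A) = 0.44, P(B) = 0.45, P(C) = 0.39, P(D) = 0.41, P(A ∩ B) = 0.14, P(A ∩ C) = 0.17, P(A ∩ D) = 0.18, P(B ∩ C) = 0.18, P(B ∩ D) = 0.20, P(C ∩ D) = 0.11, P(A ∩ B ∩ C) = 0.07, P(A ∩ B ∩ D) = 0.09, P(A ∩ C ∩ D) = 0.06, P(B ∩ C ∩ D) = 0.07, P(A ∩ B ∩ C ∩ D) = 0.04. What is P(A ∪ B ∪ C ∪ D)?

0.96

Apply inclusion-exclusion:
P(A ∪ B ∪ C ∪ D) = 0.44 + 0.45 + 0.39 + 0.41 − 0.14 − 0.17 − 0.18 − 0.18 − 0.20 − 0.11 + 0.07 + 0.09 + 0.06 + 0.07 − 0.04 = 0.96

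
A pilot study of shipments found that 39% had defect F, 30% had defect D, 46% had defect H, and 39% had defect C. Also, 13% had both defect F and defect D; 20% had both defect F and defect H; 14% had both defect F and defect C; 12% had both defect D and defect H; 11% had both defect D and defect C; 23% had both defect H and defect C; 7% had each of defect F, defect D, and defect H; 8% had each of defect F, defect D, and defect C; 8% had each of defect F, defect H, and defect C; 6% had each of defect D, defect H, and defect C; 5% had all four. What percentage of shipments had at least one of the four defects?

85%

Inclusion–exclusion gives
P(≥1) = 39 + 30 + 46 + 39 − 13 − 20 − 14 − 12 − 11 − 23 + 7 + 8 + 8 + 6 − 5 = 85%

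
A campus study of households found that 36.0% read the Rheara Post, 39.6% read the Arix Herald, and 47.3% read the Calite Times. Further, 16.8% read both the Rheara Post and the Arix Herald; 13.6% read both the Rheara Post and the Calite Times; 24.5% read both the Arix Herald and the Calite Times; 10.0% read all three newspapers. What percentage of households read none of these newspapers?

22.0%

By inclusion–exclusion:
P(union) = 36.0 + 39.6 + 47.3 − 16.8 − 13.6 − 24.5 + 10.0 = 78.0%
P(none) = 100% − 78.0% = 22.0%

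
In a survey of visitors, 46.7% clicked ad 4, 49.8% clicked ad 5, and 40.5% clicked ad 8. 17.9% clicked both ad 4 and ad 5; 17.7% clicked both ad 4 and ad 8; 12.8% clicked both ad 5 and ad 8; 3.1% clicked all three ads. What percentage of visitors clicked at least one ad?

91.7%

P(≥1) = 46.7 + 49.8 + 40.5 − 17.9 − 17.7 − 12.8 + 3.1 = 91.7%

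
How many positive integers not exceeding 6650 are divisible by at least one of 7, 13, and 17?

Apply inclusion-exclusion:
950 + 511 + 391 − 73 − 55 − 30 + 4 = 1698

1698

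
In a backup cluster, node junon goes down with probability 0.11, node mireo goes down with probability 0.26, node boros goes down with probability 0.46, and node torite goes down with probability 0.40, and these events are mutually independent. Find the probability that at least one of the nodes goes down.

0.7866136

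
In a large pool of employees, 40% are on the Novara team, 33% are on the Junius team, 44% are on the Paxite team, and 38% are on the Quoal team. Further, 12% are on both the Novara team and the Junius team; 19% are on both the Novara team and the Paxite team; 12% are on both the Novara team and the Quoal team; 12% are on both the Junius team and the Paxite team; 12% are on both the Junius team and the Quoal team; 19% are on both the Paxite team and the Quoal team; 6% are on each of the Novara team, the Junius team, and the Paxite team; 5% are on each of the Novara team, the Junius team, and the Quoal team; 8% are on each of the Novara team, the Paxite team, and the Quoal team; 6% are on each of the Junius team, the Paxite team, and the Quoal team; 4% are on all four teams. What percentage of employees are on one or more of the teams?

90%

P(at least one) = 40 + 33 + 44 + 38 − 12 − 19 − 12 − 12 − 12 − 19 + 6 + 5 + 8 + 6 − 4 = 90%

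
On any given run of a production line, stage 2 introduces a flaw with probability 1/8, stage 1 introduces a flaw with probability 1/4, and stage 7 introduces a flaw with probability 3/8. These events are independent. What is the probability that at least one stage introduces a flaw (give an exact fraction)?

151/256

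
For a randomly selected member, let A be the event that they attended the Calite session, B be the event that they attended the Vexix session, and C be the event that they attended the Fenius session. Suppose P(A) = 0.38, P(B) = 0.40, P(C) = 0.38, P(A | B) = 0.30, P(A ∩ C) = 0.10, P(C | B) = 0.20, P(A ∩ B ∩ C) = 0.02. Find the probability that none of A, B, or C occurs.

P(A ∩ B) = P(B)·P(A|B) = 0.40 × 0.30 = 0.12
P(B ∩ C) = P(B)·P(C|B) = 0.40 × 0.20 = 0.08
By inclusion–exclusion:
P(A ∪ B ∪ C) = 0.38 + 0.40 + 0.38 − 0.12 − 0.10 − 0.08 + 0.02 = 0.88
P(none) = 1 − 0.88 = 0.12

0.12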